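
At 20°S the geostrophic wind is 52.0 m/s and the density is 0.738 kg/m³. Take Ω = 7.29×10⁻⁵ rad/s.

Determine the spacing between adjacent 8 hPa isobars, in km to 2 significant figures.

420 km

Coriolis parameter at 20°S:
f = 2Ω sin φ = 2 × 7.29×10⁻⁵ × sin 20° = 4.99×10⁻⁵ s⁻¹
Geostrophic balance rearranged: |∂P/∂n| = f ρ V_g
|∂P/∂n| = 4.99×10⁻⁵ × 0.738 × 52.0 = 1.91×10⁻³ Pa/m
Isobar spacing: Δn = ΔP/|∂P/∂n| = 800 Pa / 1.91×10⁻³ Pa/m = 418043 m ≈ 420 km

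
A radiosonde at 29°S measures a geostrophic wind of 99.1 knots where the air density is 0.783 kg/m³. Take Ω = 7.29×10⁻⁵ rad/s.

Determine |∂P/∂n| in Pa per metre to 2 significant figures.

2.8×10⁻³ Pa/m

Coriolis parameter at 29°S:
f = 2Ω sin φ = 2 × 7.29×10⁻⁵ × sin 29° = 7.07×10⁻⁵ s⁻¹
Wind speed in SI: 99.1 knots = 51.0 m/s
Geostrophic balance rearranged: |∂P/∂n| = f ρ V_g
|∂P/∂n| = 7.07×10⁻⁵ × 0.783 × 51.0 = 2.82×10⁻³ Pa/m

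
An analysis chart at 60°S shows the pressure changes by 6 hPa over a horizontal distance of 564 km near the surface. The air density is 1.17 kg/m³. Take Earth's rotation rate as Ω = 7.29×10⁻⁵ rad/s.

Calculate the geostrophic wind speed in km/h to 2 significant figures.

Coriolis parameter at 60°S:
f = 2Ω sin φ = 2 × 7.29×10⁻⁵ × sin 60° = 1.26×10⁻⁴ s⁻¹
Pressure gradient: |∂P/∂n| = 600 Pa / 564000 m = 1.06×10⁻³ Pa/m
Geostrophic balance (pressure-gradient force = Coriolis force):
V_g = (1/(fρ)) |∂P/∂n| = 1.06×10⁻³ / (1.26×10⁻⁴ × 1.17) = 7.20 m/s
Converting: 7.20 m/s × 3.6 = 26 km/h

26 km/h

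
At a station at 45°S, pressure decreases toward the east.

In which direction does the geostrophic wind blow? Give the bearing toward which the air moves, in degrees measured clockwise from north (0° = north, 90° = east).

000°

The pressure-gradient force points toward the east (bearing 090°).
Geostrophic balance: in the Southern Hemisphere the Coriolis force deflects motion to the left, so the geostrophic wind blows 90° to the left of the pressure-gradient force (low pressure on the right).
Rotating 090° by 90° counterclockwise gives 000° — the wind blows toward the north.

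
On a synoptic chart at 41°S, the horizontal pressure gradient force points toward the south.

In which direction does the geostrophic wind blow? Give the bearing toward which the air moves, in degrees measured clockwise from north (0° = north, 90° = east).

The pressure-gradient force points toward the south (bearing 180°).
Geostrophic balance: in the Southern Hemisphere the Coriolis force deflects motion to the left, so the geostrophic wind blows 90° to the left of the pressure-gradient force (low pressure on the right).
Rotating 180° by 90° counterclockwise gives 090° — the wind blows toward the east.

090°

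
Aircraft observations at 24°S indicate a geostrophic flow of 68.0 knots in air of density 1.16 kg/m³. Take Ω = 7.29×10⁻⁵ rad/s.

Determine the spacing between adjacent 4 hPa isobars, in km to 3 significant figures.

Coriolis parameter at 24°S:
f = 2Ω sin φ = 2 × 7.29×10⁻⁵ × sin 24° = 5.93×10⁻⁵ s⁻¹
Wind speed in SI: 68.0 knots = 35.0 m/s
Geostrophic balance rearranged: |∂P/∂n| = f ρ V_g
|∂P/∂n| = 5.93×10⁻⁵ × 1.16 × 35.0 = 2.41×10⁻³ Pa/m
Isobar spacing: Δn = ΔP/|∂P/∂n| = 400 Pa / 2.41×10⁻³ Pa/m = 166220 m ≈ 166 km

166 km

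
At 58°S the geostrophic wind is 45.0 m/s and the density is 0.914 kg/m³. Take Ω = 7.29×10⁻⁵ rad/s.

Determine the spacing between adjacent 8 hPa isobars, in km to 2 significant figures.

160 km

Coriolis parameter at 58°S:
f = 2Ω sin φ = 2 × 7.29×10⁻⁵ × sin 58° = 1.24×10⁻⁴ s⁻¹
Geostrophic balance rearranged: |∂P/∂n| = f ρ V_g
|∂P/∂n| = 1.24×10⁻⁴ × 0.914 × 45.0 = 5.09×10⁻³ Pa/m
Isobar spacing: Δn = ΔP/|∂P/∂n| = 800 Pa / 5.09×10⁻³ Pa/m = 157309 m ≈ 160 km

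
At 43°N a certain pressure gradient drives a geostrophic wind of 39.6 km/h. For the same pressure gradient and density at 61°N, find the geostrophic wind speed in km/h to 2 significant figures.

With the same pressure gradient and density, V_g ∝ 1/f ∝ 1/sin φ.
V₂ = V₁ · sin φ₁ / sin φ₂ = 39.6 × sin 43° / sin 61°
V₂ = 39.6 × 0.6820/0.8746 = 31 km/h

31 km/h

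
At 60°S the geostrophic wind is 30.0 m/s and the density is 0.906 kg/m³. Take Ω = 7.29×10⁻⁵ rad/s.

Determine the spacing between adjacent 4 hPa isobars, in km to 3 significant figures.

117 km

Coriolis parameter at 60°S:
f = 2Ω sin φ = 2 × 7.29×10⁻⁵ × sin 60° = 1.26×10⁻⁴ s⁻¹
Geostrophic balance rearranged: |∂P/∂n| = f ρ V_g
|∂P/∂n| = 1.26×10⁻⁴ × 0.906 × 30.0 = 3.43×10⁻³ Pa/m
Isobar spacing: Δn = ΔP/|∂P/∂n| = 400 Pa / 3.43×10⁻³ Pa/m = 116553 m ≈ 117 km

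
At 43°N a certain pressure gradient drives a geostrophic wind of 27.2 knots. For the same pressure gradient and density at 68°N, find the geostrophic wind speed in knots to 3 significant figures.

With the same pressure gradient and density, V_g ∝ 1/f ∝ 1/sin φ.
V₂ = V₁ · sin φ₁ / sin φ₂ = 27.2 × sin 43° / sin 68°
V₂ = 27.2 × 0.6820/0.9272 = 20.0 knots

20.0 knots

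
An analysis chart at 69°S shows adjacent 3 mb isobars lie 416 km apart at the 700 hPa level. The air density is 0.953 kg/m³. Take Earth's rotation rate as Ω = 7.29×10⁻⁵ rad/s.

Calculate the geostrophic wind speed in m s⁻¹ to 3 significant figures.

Coriolis parameter at 69°S:
f = 2Ω sin φ = 2 × 7.29×10⁻⁵ × sin 69° = 1.36×10⁻⁴ s⁻¹
Pressure gradient: |∂P/∂n| = 300 Pa / 416000 m = 7.21×10⁻⁴ Pa/m
Geostrophic balance (pressure-gradient force = Coriolis force):
V_g = (1/(fρ)) |∂P/∂n| = 7.21×10⁻⁴ / (1.36×10⁻⁴ × 0.953) = 5.56 m/s

5.56 m s⁻¹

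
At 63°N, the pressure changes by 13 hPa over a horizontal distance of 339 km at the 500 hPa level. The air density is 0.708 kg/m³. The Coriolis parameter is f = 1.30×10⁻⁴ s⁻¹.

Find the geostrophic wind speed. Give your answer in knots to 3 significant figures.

Pressure gradient: |∂P/∂n| = 1300 Pa / 339000 m = 3.83×10⁻³ Pa/m
Geostrophic balance (pressure-gradient force = Coriolis force):
V_g = (1/(fρ)) |∂P/∂n| = 3.83×10⁻³ / (1.30×10⁻⁴ × 0.708) = 41.7 m/s
Converting: 41.7 m/s × 1.944 = 81.0 knots

81.0 knots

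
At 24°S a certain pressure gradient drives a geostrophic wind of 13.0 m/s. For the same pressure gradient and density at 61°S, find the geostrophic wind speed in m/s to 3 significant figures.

With the same pressure gradient and density, V_g ∝ 1/f ∝ 1/sin φ.
V₂ = V₁ · sin φ₁ / sin φ₂ = 13.0 × sin 24° / sin 61°
V₂ = 13.0 × 0.4067/0.8746 = 6.05 m/s

6.05 m/s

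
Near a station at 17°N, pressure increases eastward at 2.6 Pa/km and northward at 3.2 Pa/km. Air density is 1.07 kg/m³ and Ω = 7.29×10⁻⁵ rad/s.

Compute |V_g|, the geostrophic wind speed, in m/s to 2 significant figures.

90 m/s

Coriolis parameter at 17°N:
f = 2Ω sin φ = 2 × 7.29×10⁻⁵ × sin 17° = 4.26×10⁻⁵ s⁻¹
Component geostrophic relations (x east, y north):
u_g = −(1/(fρ)) ∂P/∂y,  v_g = (1/(fρ)) ∂P/∂x
u_g = −(3.2×10⁻³)/(4.26×10⁻⁵ × 1.07) = −70.2 m/s;  v_g = (2.6×10⁻³)/(4.26×10⁻⁵ × 1.07) = 57.0 m/s
|V_g| = √(u_g² + v_g²) = 90.4 m/s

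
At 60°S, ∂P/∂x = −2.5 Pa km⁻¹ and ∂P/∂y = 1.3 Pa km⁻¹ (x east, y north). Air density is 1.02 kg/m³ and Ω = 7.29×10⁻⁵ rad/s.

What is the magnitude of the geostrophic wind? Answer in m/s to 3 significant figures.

Coriolis parameter at 60°S:
f = 2Ω sin φ = 2 × 7.29×10⁻⁵ × sin 60° = 1.26×10⁻⁴ s⁻¹
In the Southern Hemisphere f is negative: f = −1.26×10⁻⁴ s⁻¹.
Component geostrophic relations (x east, y north):
u_g = −(1/(fρ)) ∂P/∂y,  v_g = (1/(fρ)) ∂P/∂x
u_g = −(1.3×10⁻³)/(−1.26×10⁻⁴ × 1.02) = 10.1 m/s;  v_g = (−2.5×10⁻³)/(−1.26×10⁻⁴ × 1.02) = 19.4 m/s
|V_g| = √(u_g² + v_g²) = 21.9 m/s

21.9 m/s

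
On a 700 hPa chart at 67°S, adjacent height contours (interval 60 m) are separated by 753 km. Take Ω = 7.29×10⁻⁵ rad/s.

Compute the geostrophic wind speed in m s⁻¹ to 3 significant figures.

5.82 m s⁻¹

Coriolis parameter at 67°S:
f = 2Ω sin φ = 2 × 7.29×10⁻⁵ × sin 67° = 1.34×10⁻⁴ s⁻¹
Height gradient: |∂Z/∂n| = 60 m / 753000 m = 7.97×10⁻⁵
On a pressure surface, geostrophic balance gives V_g = (g/f)|∂Z/∂n|:
V_g = 9.81 × 7.97×10⁻⁵ / 1.34×10⁻⁴ = 5.82 m/s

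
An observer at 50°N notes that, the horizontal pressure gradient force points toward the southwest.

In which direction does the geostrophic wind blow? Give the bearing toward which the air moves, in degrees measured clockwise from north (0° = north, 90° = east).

315°

The pressure-gradient force points toward the southwest (bearing 225°).
Geostrophic balance: in the Northern Hemisphere the Coriolis force deflects motion to the right, so the geostrophic wind blows 90° to the right of the pressure-gradient force (low pressure on the left).
Rotating 225° by 90° clockwise gives 315° — the wind blows toward the northwest.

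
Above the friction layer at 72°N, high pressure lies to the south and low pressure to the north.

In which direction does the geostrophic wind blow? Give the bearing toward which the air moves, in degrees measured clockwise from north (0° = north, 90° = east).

The pressure-gradient force points toward the north (bearing 000°).
Geostrophic balance: in the Northern Hemisphere the Coriolis force deflects motion to the right, so the geostrophic wind blows 90° to the right of the pressure-gradient force (low pressure on the left).
Rotating 000° by 90° clockwise gives 090° — the wind blows toward the east.

090°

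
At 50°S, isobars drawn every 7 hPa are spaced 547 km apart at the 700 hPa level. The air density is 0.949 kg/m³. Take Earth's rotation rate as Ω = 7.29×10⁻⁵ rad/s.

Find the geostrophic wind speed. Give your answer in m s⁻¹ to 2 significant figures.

12 m s⁻¹

Coriolis parameter at 50°S:
f = 2Ω sin φ = 2 × 7.29×10⁻⁵ × sin 50° = 1.12×10⁻⁴ s⁻¹
Pressure gradient: |∂P/∂n| = 700 Pa / 547000 m = 1.28×10⁻³ Pa/m
Geostrophic balance (pressure-gradient force = Coriolis force):
V_g = (1/(fρ)) |∂P/∂n| = 1.28×10⁻³ / (1.12×10⁻⁴ × 0.949) = 12.1 m/s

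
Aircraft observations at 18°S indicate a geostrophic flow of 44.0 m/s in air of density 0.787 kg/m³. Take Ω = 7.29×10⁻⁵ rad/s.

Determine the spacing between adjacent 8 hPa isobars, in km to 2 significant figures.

Coriolis parameter at 18°S:
f = 2Ω sin φ = 2 × 7.29×10⁻⁵ × sin 18° = 4.51×10⁻⁵ s⁻¹
Geostrophic balance rearranged: |∂P/∂n| = f ρ V_g
|∂P/∂n| = 4.51×10⁻⁵ × 0.787 × 44.0 = 1.56×10⁻³ Pa/m
Isobar spacing: Δn = ΔP/|∂P/∂n| = 800 Pa / 1.56×10⁻³ Pa/m = 512770 m ≈ 510 km

510 km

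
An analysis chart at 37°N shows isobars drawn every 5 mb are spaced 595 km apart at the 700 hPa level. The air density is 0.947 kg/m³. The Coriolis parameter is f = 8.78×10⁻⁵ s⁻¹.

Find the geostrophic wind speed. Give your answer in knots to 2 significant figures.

20 knots

Pressure gradient: |∂P/∂n| = 500 Pa / 595000 m = 8.40×10⁻⁴ Pa/m
Geostrophic balance (pressure-gradient force = Coriolis force):
V_g = (1/(fρ)) |∂P/∂n| = 8.40×10⁻⁴ / (8.78×10⁻⁵ × 0.947) = 10.1 m/s
Converting: 10.1 m/s × 1.944 = 20 knots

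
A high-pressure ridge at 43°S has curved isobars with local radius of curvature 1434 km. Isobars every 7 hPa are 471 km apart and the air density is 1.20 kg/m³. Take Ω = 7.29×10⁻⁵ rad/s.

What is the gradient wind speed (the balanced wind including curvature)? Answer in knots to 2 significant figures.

Coriolis parameter at 43°S:
f = 2Ω sin φ = 2 × 7.29×10⁻⁵ × sin 43° = 9.94×10⁻⁵ s⁻¹
Pressure gradient: |∂P/∂n| = 700 Pa / 471000 m = 1.49×10⁻³ Pa/m
Geostrophic speed: V_g = |∂P/∂n|/(fρ) = 1.49×10⁻³/(9.94×10⁻⁵ × 1.20) = 12.5 m/s
Around a high, pressure-gradient force acts outward with centrifugal, so Coriolis balances both:
fV = (1/ρ)|∂P/∂n| + V²/R  →  V² − fR·V + fR·V_g = 0
With fR = 9.94×10⁻⁵ × 1434×10³ m = 143 m/s:
V = [fR − √((fR)² − 4 fR V_g)]/2 = [143 − √(143² − 4×143×12.5)]/2 = 13.8 m/s
Supergeostrophic (V > V_g = 12.5 m/s), as expected around a high.
Converting: 13.8 m/s × 1.944 = 27 knots

27 knots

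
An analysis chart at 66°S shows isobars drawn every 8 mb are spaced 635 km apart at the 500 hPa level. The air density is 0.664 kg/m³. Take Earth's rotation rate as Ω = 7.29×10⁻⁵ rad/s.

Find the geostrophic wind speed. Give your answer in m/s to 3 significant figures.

14.2 m/s

Coriolis parameter at 66°S:
f = 2Ω sin φ = 2 × 7.29×10⁻⁵ × sin 66° = 1.33×10⁻⁴ s⁻¹
Pressure gradient: |∂P/∂n| = 800 Pa / 635000 m = 1.26×10⁻³ Pa/m
Geostrophic balance (pressure-gradient force = Coriolis force):
V_g = (1/(fρ)) |∂P/∂n| = 1.26×10⁻³ / (1.33×10⁻⁴ × 0.664) = 14.2 m/s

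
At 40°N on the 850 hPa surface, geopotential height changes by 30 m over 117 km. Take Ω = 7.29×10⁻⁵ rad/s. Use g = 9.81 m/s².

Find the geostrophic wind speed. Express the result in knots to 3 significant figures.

52.2 knots

Coriolis parameter at 40°N:
f = 2Ω sin φ = 2 × 7.29×10⁻⁵ × sin 40° = 9.37×10⁻⁵ s⁻¹
Height gradient: |∂Z/∂n| = 30 m / 117000 m = 2.56×10⁻⁴
On a pressure surface, geostrophic balance gives V_g = (g/f)|∂Z/∂n|:
V_g = 9.81 × 2.56×10⁻⁴ / 9.37×10⁻⁵ = 26.8 m/s
Converting: 26.8 m/s × 1.944 = 52.2 knots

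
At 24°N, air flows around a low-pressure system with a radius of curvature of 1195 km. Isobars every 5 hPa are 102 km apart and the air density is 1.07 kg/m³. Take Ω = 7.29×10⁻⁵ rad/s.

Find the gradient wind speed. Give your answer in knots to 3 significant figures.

90.6 knots

Coriolis parameter at 24°N:
f = 2Ω sin φ = 2 × 7.29×10⁻⁵ × sin 24° = 5.93×10⁻⁵ s⁻¹
Pressure gradient: |∂P/∂n| = 500 Pa / 102000 m = 4.90×10⁻³ Pa/m
Geostrophic speed: V_g = |∂P/∂n|/(fρ) = 4.90×10⁻³/(5.93×10⁻⁵ × 1.07) = 77.3 m/s
Around a low, centrifugal force acts outward with Coriolis, so pressure-gradient force balances both:
(1/ρ)|∂P/∂n| = fV + V²/R  →  V² + fR·V − fR·V_g = 0
With fR = 5.93×10⁻⁵ × 1195×10³ m = 70.9 m/s:
V = [−fR + √((fR)² + 4 fR V_g)]/2 = [−70.9 + √(70.9² + 4×70.9×77.3)]/2 = 46.6 m/s
Subgeostrophic (V < V_g = 77.3 m/s), as expected around a low.
Converting: 46.6 m/s × 1.944 = 90.6 knots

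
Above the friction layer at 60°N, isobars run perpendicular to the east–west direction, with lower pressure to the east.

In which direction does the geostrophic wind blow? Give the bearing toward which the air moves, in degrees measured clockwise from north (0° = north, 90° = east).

180°

The pressure-gradient force points toward the east (bearing 090°).
Geostrophic balance: in the Northern Hemisphere the Coriolis force deflects motion to the right, so the geostrophic wind blows 90° to the right of the pressure-gradient force (low pressure on the left).
Rotating 090° by 90° clockwise gives 180° — the wind blows toward the south.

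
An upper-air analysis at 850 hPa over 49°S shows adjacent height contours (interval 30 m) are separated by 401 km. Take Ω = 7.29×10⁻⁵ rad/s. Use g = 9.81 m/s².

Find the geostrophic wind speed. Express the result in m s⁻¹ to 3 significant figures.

6.67 m s⁻¹

Coriolis parameter at 49°S:
f = 2Ω sin φ = 2 × 7.29×10⁻⁵ × sin 49° = 1.10×10⁻⁴ s⁻¹
Height gradient: |∂Z/∂n| = 30 m / 401000 m = 7.48×10⁻⁵
On a pressure surface, geostrophic balance gives V_g = (g/f)|∂Z/∂n|:
V_g = 9.81 × 7.48×10⁻⁵ / 1.10×10⁻⁴ = 6.67 m/s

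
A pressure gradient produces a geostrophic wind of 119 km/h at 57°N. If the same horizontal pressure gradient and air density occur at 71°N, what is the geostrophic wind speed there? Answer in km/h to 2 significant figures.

110 km/h

With the same pressure gradient and density, V_g ∝ 1/f ∝ 1/sin φ.
V₂ = V₁ · sin φ₁ / sin φ₂ = 119 × sin 57° / sin 71°
V₂ = 119 × 0.8387/0.9455 = 110 km/h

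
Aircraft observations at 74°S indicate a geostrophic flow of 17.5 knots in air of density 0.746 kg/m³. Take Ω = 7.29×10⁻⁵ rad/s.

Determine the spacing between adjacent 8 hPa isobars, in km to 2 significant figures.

850 km

Coriolis parameter at 74°S:
f = 2Ω sin φ = 2 × 7.29×10⁻⁵ × sin 74° = 1.40×10⁻⁴ s⁻¹
Wind speed in SI: 17.5 knots = 9.00 m/s
Geostrophic balance rearranged: |∂P/∂n| = f ρ V_g
|∂P/∂n| = 1.40×10⁻⁴ × 0.746 × 9.00 = 9.41×10⁻⁴ Pa/m
Isobar spacing: Δn = ΔP/|∂P/∂n| = 800 Pa / 9.41×10⁻⁴ Pa/m = 849916 m ≈ 850 km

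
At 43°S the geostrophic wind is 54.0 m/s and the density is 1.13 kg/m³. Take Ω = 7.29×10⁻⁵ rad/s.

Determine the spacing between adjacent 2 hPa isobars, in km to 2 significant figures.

33 km

Coriolis parameter at 43°S:
f = 2Ω sin φ = 2 × 7.29×10⁻⁵ × sin 43° = 9.94×10⁻⁵ s⁻¹
Geostrophic balance rearranged: |∂P/∂n| = f ρ V_g
|∂P/∂n| = 9.94×10⁻⁵ × 1.13 × 54.0 = 6.07×10⁻³ Pa/m
Isobar spacing: Δn = ΔP/|∂P/∂n| = 200 Pa / 6.07×10⁻³ Pa/m = 32962 m ≈ 33 km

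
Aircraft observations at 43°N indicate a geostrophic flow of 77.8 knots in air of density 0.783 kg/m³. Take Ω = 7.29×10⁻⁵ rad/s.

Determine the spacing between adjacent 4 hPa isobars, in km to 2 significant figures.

130 km

Coriolis parameter at 43°N:
f = 2Ω sin φ = 2 × 7.29×10⁻⁵ × sin 43° = 9.94×10⁻⁵ s⁻¹
Wind speed in SI: 77.8 knots = 40.0 m/s
Geostrophic balance rearranged: |∂P/∂n| = f ρ V_g
|∂P/∂n| = 9.94×10⁻⁵ × 0.783 × 40.0 = 3.12×10⁻³ Pa/m
Isobar spacing: Δn = ΔP/|∂P/∂n| = 400 Pa / 3.12×10⁻³ Pa/m = 128363 m ≈ 130 km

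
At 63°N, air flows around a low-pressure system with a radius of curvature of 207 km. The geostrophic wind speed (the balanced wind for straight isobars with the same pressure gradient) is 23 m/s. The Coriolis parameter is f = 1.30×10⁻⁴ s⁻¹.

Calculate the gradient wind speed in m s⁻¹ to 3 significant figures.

Around a low, centrifugal force acts outward with Coriolis, so pressure-gradient force balances both:
(1/ρ)|∂P/∂n| = fV + V²/R  →  V² + fR·V − fR·V_g = 0
With fR = 1.30×10⁻⁴ × 207×10³ m = 26.9 m/s:
V = [−fR + √((fR)² + 4 fR V_g)]/2 = [−26.9 + √(26.9² + 4×26.9×23)]/2 = 14.8 m/s
Subgeostrophic (V < V_g = 23 m/s), as expected around a low.

14.8 m s⁻¹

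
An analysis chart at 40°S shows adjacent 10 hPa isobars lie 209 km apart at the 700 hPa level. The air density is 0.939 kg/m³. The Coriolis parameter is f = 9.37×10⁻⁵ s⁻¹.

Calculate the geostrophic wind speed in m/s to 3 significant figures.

Pressure gradient: |∂P/∂n| = 1000 Pa / 209000 m = 4.78×10⁻³ Pa/m
Geostrophic balance (pressure-gradient force = Coriolis force):
V_g = (1/(fρ)) |∂P/∂n| = 4.78×10⁻³ / (9.37×10⁻⁵ × 0.939) = 54.4 m/s

54.4 m/s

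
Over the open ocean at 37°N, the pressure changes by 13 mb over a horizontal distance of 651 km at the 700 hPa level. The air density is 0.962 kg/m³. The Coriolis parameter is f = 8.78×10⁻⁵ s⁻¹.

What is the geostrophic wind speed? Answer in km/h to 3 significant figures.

85.1 km/h

Pressure gradient: |∂P/∂n| = 1300 Pa / 651000 m = 2.00×10⁻³ Pa/m
Geostrophic balance (pressure-gradient force = Coriolis force):
V_g = (1/(fρ)) |∂P/∂n| = 2.00×10⁻³ / (8.78×10⁻⁵ × 0.962) = 23.6 m/s
Converting: 23.6 m/s × 3.6 = 85.1 km/h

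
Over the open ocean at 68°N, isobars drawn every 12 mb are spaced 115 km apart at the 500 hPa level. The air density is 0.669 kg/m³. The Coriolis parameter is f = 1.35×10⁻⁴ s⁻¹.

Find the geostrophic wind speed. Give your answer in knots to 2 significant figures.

Pressure gradient: |∂P/∂n| = 1200 Pa / 115000 m = 1.04×10⁻² Pa/m
Geostrophic balance (pressure-gradient force = Coriolis force):
V_g = (1/(fρ)) |∂P/∂n| = 1.04×10⁻² / (1.35×10⁻⁴ × 0.669) = 116 m/s
Converting: 116 m/s × 1.944 = 220 knots

220 knots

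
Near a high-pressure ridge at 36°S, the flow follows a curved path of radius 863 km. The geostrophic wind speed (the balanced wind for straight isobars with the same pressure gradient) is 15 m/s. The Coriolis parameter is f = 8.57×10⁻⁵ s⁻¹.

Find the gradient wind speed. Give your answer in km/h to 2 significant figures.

Around a high, pressure-gradient force acts outward with centrifugal, so Coriolis balances both:
fV = (1/ρ)|∂P/∂n| + V²/R  →  V² − fR·V + fR·V_g = 0
With fR = 8.57×10⁻⁵ × 863×10³ m = 74.0 m/s:
V = [fR − √((fR)² − 4 fR V_g)]/2 = [74.0 − √(74.0² − 4×74.0×15)]/2 = 20.9 m/s
Supergeostrophic (V > V_g = 15 m/s), as expected around a high.
Converting: 20.9 m/s × 3.6 = 75 km/h

75 km/h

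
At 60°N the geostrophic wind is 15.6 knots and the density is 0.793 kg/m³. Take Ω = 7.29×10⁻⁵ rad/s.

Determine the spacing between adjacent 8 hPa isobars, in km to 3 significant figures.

Coriolis parameter at 60°N:
f = 2Ω sin φ = 2 × 7.29×10⁻⁵ × sin 60° = 1.26×10⁻⁴ s⁻¹
Wind speed in SI: 15.6 knots = 8.03 m/s
Geostrophic balance rearranged: |∂P/∂n| = f ρ V_g
|∂P/∂n| = 1.26×10⁻⁴ × 0.793 × 8.03 = 8.04×10⁻⁴ Pa/m
Isobar spacing: Δn = ΔP/|∂P/∂n| = 800 Pa / 8.04×10⁻⁴ Pa/m = 995557 m ≈ 996 km

996 km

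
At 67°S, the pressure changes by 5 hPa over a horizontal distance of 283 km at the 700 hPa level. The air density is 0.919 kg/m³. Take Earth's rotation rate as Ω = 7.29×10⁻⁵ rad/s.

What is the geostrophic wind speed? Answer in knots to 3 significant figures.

Coriolis parameter at 67°S:
f = 2Ω sin φ = 2 × 7.29×10⁻⁵ × sin 67° = 1.34×10⁻⁴ s⁻¹
Pressure gradient: |∂P/∂n| = 500 Pa / 283000 m = 1.77×10⁻³ Pa/m
Geostrophic balance (pressure-gradient force = Coriolis force):
V_g = (1/(fρ)) |∂P/∂n| = 1.77×10⁻³ / (1.34×10⁻⁴ × 0.919) = 14.3 m/s
Converting: 14.3 m/s × 1.944 = 27.8 knots

27.8 knots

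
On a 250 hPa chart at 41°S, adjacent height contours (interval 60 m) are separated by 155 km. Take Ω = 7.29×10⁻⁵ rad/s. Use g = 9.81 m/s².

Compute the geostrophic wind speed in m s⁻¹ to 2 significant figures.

40 m s⁻¹

Coriolis parameter at 41°S:
f = 2Ω sin φ = 2 × 7.29×10⁻⁵ × sin 41° = 9.57×10⁻⁵ s⁻¹
Height gradient: |∂Z/∂n| = 60 m / 155000 m = 3.87×10⁻⁴
On a pressure surface, geostrophic balance gives V_g = (g/f)|∂Z/∂n|:
V_g = 9.81 × 3.87×10⁻⁴ / 9.57×10⁻⁵ = 39.7 m/s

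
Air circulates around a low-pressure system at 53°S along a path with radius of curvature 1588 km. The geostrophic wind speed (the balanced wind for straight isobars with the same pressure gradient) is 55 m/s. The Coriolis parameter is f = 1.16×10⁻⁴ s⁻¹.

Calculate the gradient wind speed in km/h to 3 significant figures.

160 km/h

Around a low, centrifugal force acts outward with Coriolis, so pressure-gradient force balances both:
(1/ρ)|∂P/∂n| = fV + V²/R  →  V² + fR·V − fR·V_g = 0
With fR = 1.16×10⁻⁴ × 1588×10³ m = 184 m/s:
V = [−fR + √((fR)² + 4 fR V_g)]/2 = [−184 + √(184² + 4×184×55)]/2 = 44.3 m/s
Subgeostrophic (V < V_g = 55 m/s), as expected around a low.
Converting: 44.3 m/s × 3.6 = 160 km/h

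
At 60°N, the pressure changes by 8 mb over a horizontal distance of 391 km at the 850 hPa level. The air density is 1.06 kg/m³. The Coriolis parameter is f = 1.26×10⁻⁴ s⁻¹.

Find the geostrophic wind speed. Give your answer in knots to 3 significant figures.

29.8 knots

Pressure gradient: |∂P/∂n| = 800 Pa / 391000 m = 2.05×10⁻³ Pa/m
Geostrophic balance (pressure-gradient force = Coriolis force):
V_g = (1/(fρ)) |∂P/∂n| = 2.05×10⁻³ / (1.26×10⁻⁴ × 1.06) = 15.3 m/s
Converting: 15.3 m/s × 1.944 = 29.8 knots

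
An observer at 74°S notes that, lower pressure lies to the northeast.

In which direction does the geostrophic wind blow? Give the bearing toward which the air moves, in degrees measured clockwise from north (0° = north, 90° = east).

The pressure-gradient force points toward the northeast (bearing 045°).
Geostrophic balance: in the Southern Hemisphere the Coriolis force deflects motion to the left, so the geostrophic wind blows 90° to the left of the pressure-gradient force (low pressure on the right).
Rotating 045° by 90° counterclockwise gives 315° — the wind blows toward the northwest.

315°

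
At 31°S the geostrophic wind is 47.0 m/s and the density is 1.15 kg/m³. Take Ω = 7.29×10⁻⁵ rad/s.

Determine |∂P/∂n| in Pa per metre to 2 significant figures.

4.1×10⁻³ Pa/m

Coriolis parameter at 31°S:
f = 2Ω sin φ = 2 × 7.29×10⁻⁵ × sin 31° = 7.51×10⁻⁵ s⁻¹
Geostrophic balance rearranged: |∂P/∂n| = f ρ V_g
|∂P/∂n| = 7.51×10⁻⁵ × 1.15 × 47.0 = 4.06×10⁻³ Pa/m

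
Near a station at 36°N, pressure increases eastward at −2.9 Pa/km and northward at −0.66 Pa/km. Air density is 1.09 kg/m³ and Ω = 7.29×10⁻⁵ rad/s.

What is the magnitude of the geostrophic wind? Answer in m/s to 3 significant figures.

Coriolis parameter at 36°N:
f = 2Ω sin φ = 2 × 7.29×10⁻⁵ × sin 36° = 8.57×10⁻⁵ s⁻¹
Component geostrophic relations (x east, y north):
u_g = −(1/(fρ)) ∂P/∂y,  v_g = (1/(fρ)) ∂P/∂x
u_g = −(−0.66×10⁻³)/(8.57×10⁻⁵ × 1.09) = 7.07 m/s;  v_g = (−2.9×10⁻³)/(8.57×10⁻⁵ × 1.09) = −31.0 m/s
|V_g| = √(u_g² + v_g²) = 31.8 m/s

31.8 m/s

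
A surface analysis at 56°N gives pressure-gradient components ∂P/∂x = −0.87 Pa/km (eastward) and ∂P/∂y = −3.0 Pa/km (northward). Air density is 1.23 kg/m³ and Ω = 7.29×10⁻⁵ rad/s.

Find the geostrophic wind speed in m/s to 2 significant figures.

21 m/s

Coriolis parameter at 56°N:
f = 2Ω sin φ = 2 × 7.29×10⁻⁵ × sin 56° = 1.21×10⁻⁴ s⁻¹
Component geostrophic relations (x east, y north):
u_g = −(1/(fρ)) ∂P/∂y,  v_g = (1/(fρ)) ∂P/∂x
u_g = −(−3.0×10⁻³)/(1.21×10⁻⁴ × 1.23) = 20.2 m/s;  v_g = (−0.87×10⁻³)/(1.21×10⁻⁴ × 1.23) = −5.85 m/s
|V_g| = √(u_g² + v_g²) = 21.0 m/s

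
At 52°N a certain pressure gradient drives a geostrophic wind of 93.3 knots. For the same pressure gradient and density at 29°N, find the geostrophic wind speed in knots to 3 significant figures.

152 knots

With the same pressure gradient and density, V_g ∝ 1/f ∝ 1/sin φ.
V₂ = V₁ · sin φ₁ / sin φ₂ = 93.3 × sin 52° / sin 29°
V₂ = 93.3 × 0.7880/0.4848 = 152 knots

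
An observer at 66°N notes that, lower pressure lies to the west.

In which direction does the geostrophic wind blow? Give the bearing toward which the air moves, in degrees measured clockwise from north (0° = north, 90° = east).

000°

The pressure-gradient force points toward the west (bearing 270°).
Geostrophic balance: in the Northern Hemisphere the Coriolis force deflects motion to the right, so the geostrophic wind blows 90° to the right of the pressure-gradient force (low pressure on the left).
Rotating 270° by 90° clockwise gives 000° — the wind blows toward the north.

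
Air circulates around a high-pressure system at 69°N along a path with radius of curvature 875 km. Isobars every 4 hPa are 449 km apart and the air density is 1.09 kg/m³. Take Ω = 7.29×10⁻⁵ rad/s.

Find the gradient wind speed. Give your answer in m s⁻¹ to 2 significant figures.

Coriolis parameter at 69°N:
f = 2Ω sin φ = 2 × 7.29×10⁻⁵ × sin 69° = 1.36×10⁻⁴ s⁻¹
Pressure gradient: |∂P/∂n| = 400 Pa / 449000 m = 8.91×10⁻⁴ Pa/m
Geostrophic speed: V_g = |∂P/∂n|/(fρ) = 8.91×10⁻⁴/(1.36×10⁻⁴ × 1.09) = 6.00 m/s
Around a high, pressure-gradient force acts outward with centrifugal, so Coriolis balances both:
fV = (1/ρ)|∂P/∂n| + V²/R  →  V² − fR·V + fR·V_g = 0
With fR = 1.36×10⁻⁴ × 875×10³ m = 119 m/s:
V = [fR − √((fR)² − 4 fR V_g)]/2 = [119 − √(119² − 4×119×6)]/2 = 6.34 m/s
Supergeostrophic (V > V_g = 6 m/s), as expected around a high.

6.3 m s⁻¹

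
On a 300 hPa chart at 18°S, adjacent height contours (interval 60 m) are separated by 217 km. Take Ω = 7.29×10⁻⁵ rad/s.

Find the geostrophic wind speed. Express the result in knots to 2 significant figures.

Coriolis parameter at 18°S:
f = 2Ω sin φ = 2 × 7.29×10⁻⁵ × sin 18° = 4.51×10⁻⁵ s⁻¹
Height gradient: |∂Z/∂n| = 60 m / 217000 m = 2.76×10⁻⁴
On a pressure surface, geostrophic balance gives V_g = (g/f)|∂Z/∂n|:
V_g = 9.81 × 2.76×10⁻⁴ / 4.51×10⁻⁵ = 60.2 m/s
Converting: 60.2 m/s × 1.944 = 120 knots

120 knots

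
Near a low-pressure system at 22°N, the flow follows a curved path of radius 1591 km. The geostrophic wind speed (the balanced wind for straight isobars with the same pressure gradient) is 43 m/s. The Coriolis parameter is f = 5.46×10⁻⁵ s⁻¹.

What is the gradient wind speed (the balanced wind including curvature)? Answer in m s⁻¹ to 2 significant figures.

32 m s⁻¹

Around a low, centrifugal force acts outward with Coriolis, so pressure-gradient force balances both:
(1/ρ)|∂P/∂n| = fV + V²/R  →  V² + fR·V − fR·V_g = 0
With fR = 5.46×10⁻⁵ × 1591×10³ m = 86.9 m/s:
V = [−fR + √((fR)² + 4 fR V_g)]/2 = [−86.9 + √(86.9² + 4×86.9×43)]/2 = 31.5 m/s
Subgeostrophic (V < V_g = 43 m/s), as expected around a low.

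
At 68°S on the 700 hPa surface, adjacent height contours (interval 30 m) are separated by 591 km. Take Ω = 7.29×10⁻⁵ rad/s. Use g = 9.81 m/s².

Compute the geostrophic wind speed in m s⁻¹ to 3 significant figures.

Coriolis parameter at 68°S:
f = 2Ω sin φ = 2 × 7.29×10⁻⁵ × sin 68° = 1.35×10⁻⁴ s⁻¹
Height gradient: |∂Z/∂n| = 30 m / 591000 m = 5.08×10⁻⁵
On a pressure surface, geostrophic balance gives V_g = (g/f)|∂Z/∂n|:
V_g = 9.81 × 5.08×10⁻⁵ / 1.35×10⁻⁴ = 3.68 m/s

3.68 m s⁻¹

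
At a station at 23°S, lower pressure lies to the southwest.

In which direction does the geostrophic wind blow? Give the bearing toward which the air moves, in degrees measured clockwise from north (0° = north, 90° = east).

135°

The pressure-gradient force points toward the southwest (bearing 225°).
Geostrophic balance: in the Southern Hemisphere the Coriolis force deflects motion to the left, so the geostrophic wind blows 90° to the left of the pressure-gradient force (low pressure on the right).
Rotating 225° by 90° counterclockwise gives 135° — the wind blows toward the southeast.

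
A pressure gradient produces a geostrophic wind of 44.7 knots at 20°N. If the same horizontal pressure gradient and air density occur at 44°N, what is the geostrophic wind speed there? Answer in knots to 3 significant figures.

With the same pressure gradient and density, V_g ∝ 1/f ∝ 1/sin φ.
V₂ = V₁ · sin φ₁ / sin φ₂ = 44.7 × sin 20° / sin 44°
V₂ = 44.7 × 0.3420/0.6947 = 22.0 knots

22.0 knots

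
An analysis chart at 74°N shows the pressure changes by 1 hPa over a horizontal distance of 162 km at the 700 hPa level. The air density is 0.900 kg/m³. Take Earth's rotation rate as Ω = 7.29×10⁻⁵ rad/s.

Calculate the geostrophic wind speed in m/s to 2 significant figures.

Coriolis parameter at 74°N:
f = 2Ω sin φ = 2 × 7.29×10⁻⁵ × sin 74° = 1.40×10⁻⁴ s⁻¹
Pressure gradient: |∂P/∂n| = 100 Pa / 162000 m = 6.17×10⁻⁴ Pa/m
Geostrophic balance (pressure-gradient force = Coriolis force):
V_g = (1/(fρ)) |∂P/∂n| = 6.17×10⁻⁴ / (1.40×10⁻⁴ × 0.900) = 4.89 m/s

4.9 m/s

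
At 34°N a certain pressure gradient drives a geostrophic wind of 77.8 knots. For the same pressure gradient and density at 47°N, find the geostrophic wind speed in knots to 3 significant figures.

With the same pressure gradient and density, V_g ∝ 1/f ∝ 1/sin φ.
V₂ = V₁ · sin φ₁ / sin φ₂ = 77.8 × sin 34° / sin 47°
V₂ = 77.8 × 0.5592/0.7314 = 59.5 knots

59.5 knots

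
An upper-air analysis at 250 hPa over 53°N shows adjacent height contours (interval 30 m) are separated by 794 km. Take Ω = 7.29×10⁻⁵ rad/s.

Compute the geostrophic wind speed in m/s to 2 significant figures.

Coriolis parameter at 53°N:
f = 2Ω sin φ = 2 × 7.29×10⁻⁵ × sin 53° = 1.16×10⁻⁴ s⁻¹
Height gradient: |∂Z/∂n| = 30 m / 794000 m = 3.78×10⁻⁵
On a pressure surface, geostrophic balance gives V_g = (g/f)|∂Z/∂n|:
V_g = 9.81 × 3.78×10⁻⁵ / 1.16×10⁻⁴ = 3.18 m/s

3.2 m/s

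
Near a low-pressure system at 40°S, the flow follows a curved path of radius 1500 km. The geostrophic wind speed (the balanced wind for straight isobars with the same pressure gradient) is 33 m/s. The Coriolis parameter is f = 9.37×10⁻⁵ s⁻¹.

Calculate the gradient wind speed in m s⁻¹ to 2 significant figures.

28 m s⁻¹

Around a low, centrifugal force acts outward with Coriolis, so pressure-gradient force balances both:
(1/ρ)|∂P/∂n| = fV + V²/R  →  V² + fR·V − fR·V_g = 0
With fR = 9.37×10⁻⁵ × 1500×10³ m = 141 m/s:
V = [−fR + √((fR)² + 4 fR V_g)]/2 = [−141 + √(141² + 4×141×33)]/2 = 27.6 m/s
Subgeostrophic (V < V_g = 33 m/s), as expected around a low.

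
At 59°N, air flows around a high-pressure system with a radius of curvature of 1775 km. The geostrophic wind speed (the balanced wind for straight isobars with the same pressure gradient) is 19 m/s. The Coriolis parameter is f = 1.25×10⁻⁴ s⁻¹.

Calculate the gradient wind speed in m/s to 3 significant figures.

Around a high, pressure-gradient force acts outward with centrifugal, so Coriolis balances both:
fV = (1/ρ)|∂P/∂n| + V²/R  →  V² − fR·V + fR·V_g = 0
With fR = 1.25×10⁻⁴ × 1775×10³ m = 222 m/s:
V = [fR − √((fR)² − 4 fR V_g)]/2 = [222 − √(222² − 4×222×19)]/2 = 21 m/s
Supergeostrophic (V > V_g = 19 m/s), as expected around a high.

21.0 m/s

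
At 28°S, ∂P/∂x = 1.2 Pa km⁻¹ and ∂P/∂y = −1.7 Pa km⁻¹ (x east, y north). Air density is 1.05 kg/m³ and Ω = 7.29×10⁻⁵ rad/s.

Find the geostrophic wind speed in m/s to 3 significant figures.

Coriolis parameter at 28°S:
f = 2Ω sin φ = 2 × 7.29×10⁻⁵ × sin 28° = 6.84×10⁻⁵ s⁻¹
In the Southern Hemisphere f is negative: f = −6.84×10⁻⁵ s⁻¹.
Component geostrophic relations (x east, y north):
u_g = −(1/(fρ)) ∂P/∂y,  v_g = (1/(fρ)) ∂P/∂x
u_g = −(−1.7×10⁻³)/(−6.84×10⁻⁵ × 1.05) = −23.7 m/s;  v_g = (1.2×10⁻³)/(−6.84×10⁻⁵ × 1.05) = −16.7 m/s
|V_g| = √(u_g² + v_g²) = 29.0 m/s

29.0 m/s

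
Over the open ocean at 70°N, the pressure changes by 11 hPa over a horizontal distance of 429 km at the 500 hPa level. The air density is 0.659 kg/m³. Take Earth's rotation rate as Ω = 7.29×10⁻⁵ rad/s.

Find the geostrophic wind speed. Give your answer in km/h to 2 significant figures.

100 km/h

Coriolis parameter at 70°N:
f = 2Ω sin φ = 2 × 7.29×10⁻⁵ × sin 70° = 1.37×10⁻⁴ s⁻¹
Pressure gradient: |∂P/∂n| = 1100 Pa / 429000 m = 2.56×10⁻³ Pa/m
Geostrophic balance (pressure-gradient force = Coriolis force):
V_g = (1/(fρ)) |∂P/∂n| = 2.56×10⁻³ / (1.37×10⁻⁴ × 0.659) = 28.4 m/s
Converting: 28.4 m/s × 3.6 = 100 km/h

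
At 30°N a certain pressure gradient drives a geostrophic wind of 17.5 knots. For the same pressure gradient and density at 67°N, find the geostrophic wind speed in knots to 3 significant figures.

9.51 knots

With the same pressure gradient and density, V_g ∝ 1/f ∝ 1/sin φ.
V₂ = V₁ · sin φ₁ / sin φ₂ = 17.5 × sin 30° / sin 67°
V₂ = 17.5 × 0.5000/0.9205 = 9.51 knots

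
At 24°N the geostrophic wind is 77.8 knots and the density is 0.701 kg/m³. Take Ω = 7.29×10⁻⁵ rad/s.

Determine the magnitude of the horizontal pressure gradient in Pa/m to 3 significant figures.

1.66×10⁻³ Pa/m

Coriolis parameter at 24°N:
f = 2Ω sin φ = 2 × 7.29×10⁻⁵ × sin 24° = 5.93×10⁻⁵ s⁻¹
Wind speed in SI: 77.8 knots = 40.0 m/s
Geostrophic balance rearranged: |∂P/∂n| = f ρ V_g
|∂P/∂n| = 5.93×10⁻⁵ × 0.701 × 40.0 = 1.66×10⁻³ Pa/m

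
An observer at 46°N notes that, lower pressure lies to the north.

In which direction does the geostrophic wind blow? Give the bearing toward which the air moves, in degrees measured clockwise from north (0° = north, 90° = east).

The pressure-gradient force points toward the north (bearing 000°).
Geostrophic balance: in the Northern Hemisphere the Coriolis force deflects motion to the right, so the geostrophic wind blows 90° to the right of the pressure-gradient force (low pressure on the left).
Rotating 000° by 90° clockwise gives 090° — the wind blows toward the east.

090°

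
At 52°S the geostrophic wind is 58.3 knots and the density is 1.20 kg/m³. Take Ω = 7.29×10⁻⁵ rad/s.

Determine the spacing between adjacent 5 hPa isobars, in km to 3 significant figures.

121 km

Coriolis parameter at 52°S:
f = 2Ω sin φ = 2 × 7.29×10⁻⁵ × sin 52° = 1.15×10⁻⁴ s⁻¹
Wind speed in SI: 58.3 knots = 30.0 m/s
Geostrophic balance rearranged: |∂P/∂n| = f ρ V_g
|∂P/∂n| = 1.15×10⁻⁴ × 1.20 × 30.0 = 4.14×10⁻³ Pa/m
Isobar spacing: Δn = ΔP/|∂P/∂n| = 500 Pa / 4.14×10⁻³ Pa/m = 120918 m ≈ 121 km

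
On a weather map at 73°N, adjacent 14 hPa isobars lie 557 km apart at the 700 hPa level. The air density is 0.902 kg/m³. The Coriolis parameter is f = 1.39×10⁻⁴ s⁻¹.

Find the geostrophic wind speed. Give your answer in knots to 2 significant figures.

Pressure gradient: |∂P/∂n| = 1400 Pa / 557000 m = 2.51×10⁻³ Pa/m
Geostrophic balance (pressure-gradient force = Coriolis force):
V_g = (1/(fρ)) |∂P/∂n| = 2.51×10⁻³ / (1.39×10⁻⁴ × 0.902) = 20.0 m/s
Converting: 20.0 m/s × 1.944 = 39 knots

39 knots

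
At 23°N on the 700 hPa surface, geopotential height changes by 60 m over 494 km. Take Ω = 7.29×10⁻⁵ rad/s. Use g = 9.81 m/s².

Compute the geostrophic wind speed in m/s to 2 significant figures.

Coriolis parameter at 23°N:
f = 2Ω sin φ = 2 × 7.29×10⁻⁵ × sin 23° = 5.70×10⁻⁵ s⁻¹
Height gradient: |∂Z/∂n| = 60 m / 494000 m = 1.21×10⁻⁴
On a pressure surface, geostrophic balance gives V_g = (g/f)|∂Z/∂n|:
V_g = 9.81 × 1.21×10⁻⁴ / 5.70×10⁻⁵ = 20.9 m/s

21 m/s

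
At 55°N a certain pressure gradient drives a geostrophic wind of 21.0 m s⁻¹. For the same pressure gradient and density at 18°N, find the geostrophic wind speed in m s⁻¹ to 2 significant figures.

56 m s⁻¹

With the same pressure gradient and density, V_g ∝ 1/f ∝ 1/sin φ.
V₂ = V₁ · sin φ₁ / sin φ₂ = 21.0 × sin 55° / sin 18°
V₂ = 21.0 × 0.8192/0.3090 = 56 m s⁻¹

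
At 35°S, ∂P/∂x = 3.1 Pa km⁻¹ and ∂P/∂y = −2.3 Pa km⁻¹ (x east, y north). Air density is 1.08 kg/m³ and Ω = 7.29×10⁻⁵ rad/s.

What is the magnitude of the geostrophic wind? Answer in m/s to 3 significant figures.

42.7 m/s

Coriolis parameter at 35°S:
f = 2Ω sin φ = 2 × 7.29×10⁻⁵ × sin 35° = 8.36×10⁻⁵ s⁻¹
In the Southern Hemisphere f is negative: f = −8.36×10⁻⁵ s⁻¹.
Component geostrophic relations (x east, y north):
u_g = −(1/(fρ)) ∂P/∂y,  v_g = (1/(fρ)) ∂P/∂x
u_g = −(−2.3×10⁻³)/(−8.36×10⁻⁵ × 1.08) = −25.5 m/s;  v_g = (3.1×10⁻³)/(−8.36×10⁻⁵ × 1.08) = −34.3 m/s
|V_g| = √(u_g² + v_g²) = 42.7 m/s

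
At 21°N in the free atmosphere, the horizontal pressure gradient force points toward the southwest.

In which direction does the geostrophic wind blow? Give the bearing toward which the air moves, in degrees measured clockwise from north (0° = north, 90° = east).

The pressure-gradient force points toward the southwest (bearing 225°).
Geostrophic balance: in the Northern Hemisphere the Coriolis force deflects motion to the right, so the geostrophic wind blows 90° to the right of the pressure-gradient force (low pressure on the left).
Rotating 225° by 90° clockwise gives 315° — the wind blows toward the northwest.

315°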